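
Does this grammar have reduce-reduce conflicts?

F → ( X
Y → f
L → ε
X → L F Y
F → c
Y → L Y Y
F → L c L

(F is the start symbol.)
No reduce-reduce conflicts

A reduce-reduce conflict occurs when an LR(0) state has two complete items [A → α .] and [B → β .] — both call for a reduction, and with no lookahead the parser cannot choose between them.

Augment with F' → F and build the canonical LR(0) collection (I0 = CLOSURE({[F' → . F]}), then GOTO on every symbol after a dot until no new states appear). It has 15 states:
  I0: { [F → . ( X], [F → . L c L], [F → . c], [F' → . F], [L → .] }  — shift, reduce
  I1: { [F → ( . X], [L → .], [X → . L F Y] }  — reduce
  I2: { [F' → F .] }  — accept
  I3: { [F → L . c L] }  — shift
  I4: { [F → c .] }  — reduce
  I5: { [F → L c . L], [L → .] }  — reduce
  I6: { [F → L c L .] }  — reduce
  I7: { [F → . ( X], [F → . L c L], [F → . c], [L → .], [X → L . F Y] }  — shift, reduce
  I8: { [F → ( X .] }  — reduce
  I9: { [L → .], [X → L F . Y], [Y → . L Y Y], [Y → . f] }  — shift, reduce
  I10: { [L → .], [Y → . L Y Y], [Y → . f], [Y → L . Y Y] }  — shift, reduce
  I11: { [X → L F Y .] }  — reduce
  I12: { [Y → f .] }  — reduce
  I13: { [L → .], [Y → . L Y Y], [Y → . f], [Y → L Y . Y] }  — shift, reduce
  I14: { [Y → L Y Y .] }  — reduce

No state contains more than one complete item.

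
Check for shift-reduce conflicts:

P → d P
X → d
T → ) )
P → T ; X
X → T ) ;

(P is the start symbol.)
No shift-reduce conflicts

Augment with P' → P and build the canonical LR(0) collection (I0 = CLOSURE({[P' → . P]}), then GOTO on every symbol after a dot until no new states appear). It has 13 states:
  I0: { [P → . T ; X], [P → . d P], [P' → . P], [T → . ) )] }  — shift
  I1: { [T → ) . )] }  — shift
  I2: { [P' → P .] }  — accept
  I3: { [P → T . ; X] }  — shift
  I4: { [P → . T ; X], [P → . d P], [P → d . P], [T → . ) )] }  — shift
  I5: { [P → d P .] }  — reduce
  I6: { [P → T ; . X], [T → . ) )], [X → . T ) ;], [X → . d] }  — shift
  I7: { [X → T . ) ;] }  — shift
  I8: { [P → T ; X .] }  — reduce
  I9: { [X → d .] }  — reduce
  I10: { [X → T ) . ;] }  — shift
  I11: { [X → T ) ; .] }  — reduce
  I12: { [T → ) ) .] }  — reduce

No state contains both a complete item and a shift item.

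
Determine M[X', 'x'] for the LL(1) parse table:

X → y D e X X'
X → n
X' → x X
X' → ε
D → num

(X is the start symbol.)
To find M[X', 'x'], we find productions for X' where 'x' is in the predict set (PREDICT(N → α) = (FIRST(α) \ {ε}) ∪ (FOLLOW(N) if α ⇒* ε)).

Relevant sets:
  FOLLOW(X') = { $, 'x' }

X' → x X: PREDICT = { 'x' }
  'x' is in predict set, so this production goes in M[X', 'x']
X' → ε: PREDICT = { $, 'x' }
  'x' is in predict set, so this production goes in M[X', 'x']

M[X', 'x'] = X' → x X, X' → ε  (a multiply-defined cell — the grammar is not LL(1))

Answer: X' → x X, X' → ε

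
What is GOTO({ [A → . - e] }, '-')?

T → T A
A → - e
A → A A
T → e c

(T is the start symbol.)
GOTO(I, '-') = CLOSURE({ [A → αX.β] : [A → α.Xβ] ∈ I, X = '-' })

Items with dot before '-', with the dot advanced:
  [A → . - e] → [A → - . e]
Closure adds nothing (no advanced item has the dot before a non-terminal).

GOTO = { [A → - . e] }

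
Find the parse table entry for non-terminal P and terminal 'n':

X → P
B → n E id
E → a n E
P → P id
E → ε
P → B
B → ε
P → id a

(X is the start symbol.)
To find M[P, 'n'], we find productions for P where 'n' is in the predict set (PREDICT(N → α) = (FIRST(α) \ {ε}) ∪ (FOLLOW(N) if α ⇒* ε)).

Relevant sets:
  FIRST(P) = { 'id', 'n', ε }
  FIRST(B) = { 'n', ε }
  FOLLOW(P) = { $, 'id' }

P → P id: PREDICT = { 'id', 'n' }
  'n' is in predict set, so this production goes in M[P, 'n']
P → B: PREDICT = { $, 'id', 'n' }
  'n' is in predict set, so this production goes in M[P, 'n']
P → id a: PREDICT = { 'id' }

M[P, 'n'] = P → P id, P → B  (a multiply-defined cell — the grammar is not LL(1))

Answer: P → P id, P → B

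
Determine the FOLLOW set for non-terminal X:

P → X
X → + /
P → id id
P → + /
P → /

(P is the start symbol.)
{ $ }

To compute FOLLOW(X), find every occurrence of X on a right-hand side N → α X β: add FIRST(β) \ {ε}, and if β is empty or nullable also add FOLLOW(N). Iterate to a fixed point.

In P → X: X is at the end, add FOLLOW(P)

The FOLLOW sets referred to above (computed the same way, to a fixed point):
  FOLLOW(P) = { $ }

Taking the union: FOLLOW(X) = { $ }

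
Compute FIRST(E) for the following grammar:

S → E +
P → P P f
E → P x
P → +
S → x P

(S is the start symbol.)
{ '+' }

FIRST sets of the other non-terminals involved (by the same procedure, iterated to a fixed point):
  FIRST(P) = { '+' }

From E → P x:
  - P is a non-terminal: add FIRST(P) \ {ε} = { '+' }
    P is not nullable, so stop

Collecting: FIRST(E) = { '+' }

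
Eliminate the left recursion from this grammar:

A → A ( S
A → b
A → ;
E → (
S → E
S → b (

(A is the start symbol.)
A is directly left-recursive. The standard transformation for
  A → A α₁ | ... | A α_m | β₁ | ... | β_n
is
  A  → β₁ A' | ... | β_n A'
  A' → α₁ A' | ... | α_m A' | ε

A → b becomes A → b A'
A → ; becomes A → ; A'
A → A ( S becomes A' → ( S A'
Add A' → ε

Productions for other non-terminals are unchanged:
  E → (
  S → E
  S → b (

Resulting grammar:
A → b A'
A → ; A'
A' → ( S A'
A' → ε
E → (
S → E
S → b (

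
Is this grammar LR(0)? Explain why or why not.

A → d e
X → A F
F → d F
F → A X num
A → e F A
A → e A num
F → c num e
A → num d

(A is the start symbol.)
Augment with A' → A and build the canonical LR(0) collection (I0 = CLOSURE({[A' → . A]}), then GOTO on every symbol after a dot until no new states appear). It has 22 states:
  I0: { [A → . d e], [A → . e A num], [A → . e F A], [A → . num d], [A' → . A] }  — shift
  I1: { [A' → A .] }  — accept
  I2: { [A → d . e] }  — shift
  I3: { [A → . d e], [A → . e A num], [A → . e F A], [A → . num d], [A → e . A num], [A → e . F A], [F → . A X num], [F → . c num e], [F → . d F] }  — shift
  I4: { [A → num . d] }  — shift
  I5: { [A → num d .] }  — reduce
  I6: { [A → . d e], [A → . e A num], [A → . e F A], [A → . num d], [A → e A . num], [F → A . X num], [X → . A F] }  — shift
  I7: { [A → . d e], [A → . e A num], [A → . e F A], [A → . num d], [A → e F . A] }  — shift
  I8: { [F → c . num e] }  — shift
  I9: { [A → . d e], [A → . e A num], [A → . e F A], [A → . num d], [A → d . e], [F → . A X num], [F → . c num e], [F → . d F], [F → d . F] }  — shift
  I10: { [A → . d e], [A → . e A num], [A → . e F A], [A → . num d], [F → A . X num], [X → . A F] }  — shift
  I11: { [F → d F .] }  — reduce
  I12: { [A → . d e], [A → . e A num], [A → . e F A], [A → . num d], [A → d e .], [A → e . A num], [A → e . F A], [F → . A X num], [F → . c num e], [F → . d F] }  — shift, reduce
  I13: { [A → . d e], [A → . e A num], [A → . e F A], [A → . num d], [F → . A X num], [F → . c num e], [F → . d F], [X → A . F] }  — shift
  I14: { [F → A X . num] }  — shift
  I15: { [F → A X num .] }  — reduce
  I16: { [X → A F .] }  — reduce
  I17: { [F → c num . e] }  — shift
  I18: { [F → c num e .] }  — reduce
  I19: { [A → e F A .] }  — reduce
  I20: { [A → e A num .], [A → num . d] }  — shift, reduce
  I21: { [A → d e .] }  — reduce

Conflict in state I12:
  Shift-reduce conflict between [A → d e .] and [A → . d e]
So the grammar is NOT LR(0).

Answer: No. Shift-reduce conflict between [A → d e .] and [A → . d e]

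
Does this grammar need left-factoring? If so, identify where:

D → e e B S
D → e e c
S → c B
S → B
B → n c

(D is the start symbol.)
Yes, D has productions with common prefix 'e e'

Left-factoring is needed when two productions for the same non-terminal
share a common prefix on the right-hand side.

Productions for D:
  D → e e B S
  D → e e c
Productions for S:
  S → c B
  S → B

Found common prefix 'e e' in productions for D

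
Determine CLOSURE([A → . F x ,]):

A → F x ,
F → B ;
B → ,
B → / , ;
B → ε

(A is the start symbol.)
{ [A → . F x ,], [B → . ,], [B → . / , ;], [B → .], [F → . B ;] }

To compute CLOSURE, for each item [A → α.Bβ] where B is a non-terminal, add [B → .γ] for all productions B → γ; repeat for the newly added items until nothing changes.

Start with: [A → . F x ,]
  [A → . F x ,] has the dot before F: add [F → . B ;]
  [F → . B ;] has the dot before B: add [B → . ,], [B → . / , ;], [B → .]
No further items can be added.

CLOSURE = { [A → . F x ,], [B → . ,], [B → . / , ;], [B → .], [F → . B ;] }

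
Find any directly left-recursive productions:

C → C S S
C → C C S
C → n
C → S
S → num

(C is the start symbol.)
C → C S S: LEFT RECURSIVE (starts with C)
C → C C S: LEFT RECURSIVE (starts with C)
C → n: starts with n
C → S: starts with S
S → num: starts with num

The grammar has direct left recursion on: C.

Answer: Yes, C is left-recursive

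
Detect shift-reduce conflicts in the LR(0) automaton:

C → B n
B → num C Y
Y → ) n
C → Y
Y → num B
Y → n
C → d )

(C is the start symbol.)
Yes — I8: [Y → num B .] vs [C → B . n]

Augment with C' → C and build the canonical LR(0) collection (I0 = CLOSURE({[C' → . C]}), then GOTO on every symbol after a dot until no new states appear). It has 17 states:
  I0: { [B → . num C Y], [C → . B n], [C → . Y], [C → . d )], [C' → . C], [Y → . ) n], [Y → . n], [Y → . num B] }  — shift
  I1: { [Y → ) . n] }  — shift
  I2: { [C → B . n] }  — shift
  I3: { [C' → C .] }  — accept
  I4: { [C → Y .] }  — reduce
  I5: { [C → d . )] }  — shift
  I6: { [Y → n .] }  — reduce
  I7: { [B → . num C Y], [B → num . C Y], [C → . B n], [C → . Y], [C → . d )], [Y → . ) n], [Y → . n], [Y → . num B], [Y → num . B] }  — shift
  I8: { [C → B . n], [Y → num B .] }  — shift, reduce
  I9: { [B → num C . Y], [Y → . ) n], [Y → . n], [Y → . num B] }  — shift
  I10: { [B → num C Y .] }  — reduce
  I11: { [B → . num C Y], [Y → num . B] }  — shift
  I12: { [Y → num B .] }  — reduce
  I13: { [B → . num C Y], [B → num . C Y], [C → . B n], [C → . Y], [C → . d )], [Y → . ) n], [Y → . n], [Y → . num B] }  — shift
  I14: { [C → B n .] }  — reduce
  I15: { [C → d ) .] }  — reduce
  I16: { [Y → ) n .] }  — reduce

I8 contains reduce item [Y → num B .] and shift item [C → B . n] — shift-reduce conflict.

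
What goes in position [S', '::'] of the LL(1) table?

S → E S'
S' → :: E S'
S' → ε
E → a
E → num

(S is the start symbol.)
To find M[S', '::'], we find productions for S' where '::' is in the predict set (PREDICT(N → α) = (FIRST(α) \ {ε}) ∪ (FOLLOW(N) if α ⇒* ε)).

Relevant sets:
  FOLLOW(S') = { $ }

S' → :: E S': PREDICT = { '::' }
  '::' is in predict set, so this production goes in M[S', '::']
S' → ε: PREDICT = { $ }

M[S', '::'] = S' → :: E S'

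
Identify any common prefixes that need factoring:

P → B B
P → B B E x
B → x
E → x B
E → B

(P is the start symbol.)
Left-factoring is needed when two productions for the same non-terminal
share a common prefix on the right-hand side.

Productions for P:
  P → B B
  P → B B E x
Productions for E:
  E → x B
  E → B

Found common prefix 'B B' in productions for P

Answer: Yes, P has productions with common prefix 'B B'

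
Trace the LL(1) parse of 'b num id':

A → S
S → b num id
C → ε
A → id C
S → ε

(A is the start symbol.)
Stack is shown with the top on the left.

Stack       Input       Action
------------------------------
A $         b num id $  output A → S
S $         b num id $  output S → b num id
b num id $  b num id $  match 'b'
num id $    num id $    match 'num'
id $        id $        match 'id'
$           $           accept

The string is accepted.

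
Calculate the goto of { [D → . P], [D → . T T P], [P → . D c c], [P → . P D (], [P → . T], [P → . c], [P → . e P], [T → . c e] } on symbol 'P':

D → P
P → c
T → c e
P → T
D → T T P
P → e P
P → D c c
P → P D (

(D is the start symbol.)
GOTO(I, 'P') = CLOSURE({ [A → αX.β] : [A → α.Xβ] ∈ I, X = 'P' })

Items with dot before 'P', with the dot advanced:
  [D → . P] → [D → P .]
  [P → . P D (] → [P → P . D (]
Closure of the advanced items:
  [P → P . D (] has the dot before D: add [D → . P], [D → . T T P]
  [D → . P] has the dot before P: add [P → . c], [P → . T], [P → . e P], [P → . D c c], [P → . P D (]
  [D → . T T P] has the dot before T: add [T → . c e]

GOTO = { [D → . P], [D → . T T P], [D → P .], [P → . D c c], [P → . P D (], [P → . T], [P → . c], [P → . e P], [P → P . D (], [T → . c e] }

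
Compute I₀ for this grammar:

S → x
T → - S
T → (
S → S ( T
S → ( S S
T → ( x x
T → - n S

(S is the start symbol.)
{ [S → . ( S S], [S → . S ( T], [S → . x], [S' → . S] }

First, augment the grammar with S' → S
I₀ = CLOSURE({ [S' → . S] }):
  [S' → . S] has the dot before S: add [S → . x], [S → . S ( T], [S → . ( S S]
No further items can be added.

I₀ = { [S → . ( S S], [S → . S ( T], [S → . x], [S' → . S] }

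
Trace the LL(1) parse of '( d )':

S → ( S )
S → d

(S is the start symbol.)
Stack is shown with the top on the left.

Stack    Input    Action
------------------------
S $      ( d ) $  output S → ( S )
( S ) $  ( d ) $  match '('
S ) $    d ) $    output S → d
d ) $    d ) $    match 'd'
) $      ) $      match ')'
$        $        accept

The string is accepted.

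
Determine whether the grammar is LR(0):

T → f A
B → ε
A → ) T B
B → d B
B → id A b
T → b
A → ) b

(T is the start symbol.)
Augment with T' → T and build the canonical LR(0) collection (I0 = CLOSURE({[T' → . T]}), then GOTO on every symbol after a dot until no new states appear). It has 14 states:
  I0: { [T → . b], [T → . f A], [T' → . T] }  — shift
  I1: { [T' → T .] }  — accept
  I2: { [T → b .] }  — reduce
  I3: { [A → . ) T B], [A → . ) b], [T → f . A] }  — shift
  I4: { [A → ) . T B], [A → ) . b], [T → . b], [T → . f A] }  — shift
  I5: { [T → f A .] }  — reduce
  I6: { [A → ) T . B], [B → . d B], [B → . id A b], [B → .] }  — shift, reduce
  I7: { [A → ) b .], [T → b .] }  — 2 reduces
  I8: { [A → ) T B .] }  — reduce
  I9: { [B → . d B], [B → . id A b], [B → .], [B → d . B] }  — shift, reduce
  I10: { [A → . ) T B], [A → . ) b], [B → id . A b] }  — shift
  I11: { [B → id A . b] }  — shift
  I12: { [B → id A b .] }  — reduce
  I13: { [B → d B .] }  — reduce

Conflict in state I6:
  Shift-reduce conflict between [B → .] and [B → . d B]
So the grammar is NOT LR(0).

Answer: No. Shift-reduce conflict between [B → .] and [B → . d B]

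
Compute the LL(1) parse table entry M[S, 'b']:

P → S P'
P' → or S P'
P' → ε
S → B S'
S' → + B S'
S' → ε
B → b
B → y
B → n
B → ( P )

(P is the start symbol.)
To find M[S, 'b'], we find productions for S where 'b' is in the predict set (PREDICT(N → α) = (FIRST(α) \ {ε}) ∪ (FOLLOW(N) if α ⇒* ε)).

Relevant sets:
  FIRST(B) = { '(', 'b', 'n', 'y' }

S → B S': PREDICT = { '(', 'b', 'n', 'y' }
  'b' is in predict set, so this production goes in M[S, 'b']

M[S, 'b'] = S → B S'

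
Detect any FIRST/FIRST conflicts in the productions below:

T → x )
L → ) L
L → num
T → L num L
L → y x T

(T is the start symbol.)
No FIRST/FIRST conflicts.

A FIRST/FIRST conflict occurs when two productions N → α and N → β for the same non-terminal have FIRST(α) ∩ FIRST(β) ≠ ∅ (with ε ∈ FIRST of a nullable right-hand side, so two nullable alternatives also conflict).

FIRST sets of the non-terminals at (or reachable through a nullable prefix from) the front of some alternative:
  FIRST(L) = { ')', 'num', 'y' }

Productions for T:
  T → x ): FIRST = { 'x' }
  T → L num L: FIRST = { ')', 'num', 'y' }
Productions for L:
  L → ) L: FIRST = { ')' }
  L → num: FIRST = { 'num' }
  L → y x T: FIRST = { 'y' }

All alternatives of each non-terminal have pairwise disjoint FIRST sets.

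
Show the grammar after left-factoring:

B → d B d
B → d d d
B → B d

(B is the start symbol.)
Left-factoring transforms A → αβ₁ | αβ₂ into A → αA' and A' → β₁ | β₂
(α is the longest common prefix among the alternatives). Repeat until
no nonterminal has two alternatives with a common prefix.

Round 1: B has alternatives sharing prefix 'd'. Introduce B': B → d B'
  Add: B' → B d
  Add: B' → d d

No remaining common prefixes — done.

Resulting grammar:
B → d B'
B' → B d
B' → d d
B → B d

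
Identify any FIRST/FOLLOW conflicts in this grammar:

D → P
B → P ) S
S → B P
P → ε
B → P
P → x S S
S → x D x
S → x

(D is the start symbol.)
Yes. B → P ')' S with FOLLOW(B) on { ')', 'x' }; S → x D x with FOLLOW(S) on { 'x' }; S → x with FOLLOW(S) on { 'x' }; P → x S S with FOLLOW(P) on { 'x' }

Nullable non-terminals: B, D, P, S.
FIRST sets used below: FIRST(P) = { 'x', ε }, FIRST(B) = { ')', 'x', ε }

B: nullable alternative(s) B → P; FOLLOW(B) = { $, ')', 'x' }
  B → P ) S: FIRST \ {ε} = { ')', 'x' } — overlaps FOLLOW(B) on { ')', 'x' }: CONFLICT
  B → P: FIRST \ {ε} = { 'x' } — this is the only nullable alternative, skip
D has a nullable alternative but only one production, so nothing to check.

P: nullable alternative(s) P → ε; FOLLOW(P) = { $, ')', 'x' }
  P → ε: FIRST \ {ε} = { } — this is the only nullable alternative, skip
  P → x S S: FIRST \ {ε} = { 'x' } — overlaps FOLLOW(P) on { 'x' }: CONFLICT

S: nullable alternative(s) S → B P; FOLLOW(S) = { $, ')', 'x' }
  S → B P: FIRST \ {ε} = { ')', 'x' } — this is the only nullable alternative, skip
  S → x D x: FIRST \ {ε} = { 'x' } — overlaps FOLLOW(S) on { 'x' }: CONFLICT
  S → x: FIRST \ {ε} = { 'x' } — overlaps FOLLOW(S) on { 'x' }: CONFLICT

So the grammar has 4 FIRST/FOLLOW conflicts (marked CONFLICT above).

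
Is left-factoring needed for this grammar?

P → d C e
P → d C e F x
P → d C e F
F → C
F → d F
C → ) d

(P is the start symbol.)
Left-factoring is needed when two productions for the same non-terminal
share a common prefix on the right-hand side.

Productions for P:
  P → d C e
  P → d C e F x
  P → d C e F
Productions for F:
  F → C
  F → d F

Found common prefix 'd C e' in productions for P

Answer: Yes, P has productions with common prefix 'd C e'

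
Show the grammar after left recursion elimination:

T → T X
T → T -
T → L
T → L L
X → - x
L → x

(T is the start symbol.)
T is directly left-recursive. The standard transformation for
  A → A α₁ | ... | A α_m | β₁ | ... | β_n
is
  A  → β₁ A' | ... | β_n A'
  A' → α₁ A' | ... | α_m A' | ε

T → L becomes T → L T'
T → L L becomes T → L L T'
T → T X becomes T' → X T'
T → T - becomes T' → - T'
Add T' → ε

Productions for other non-terminals are unchanged:
  X → - x
  L → x

Resulting grammar:
T → L T'
T → L L T'
T' → X T'
T' → - T'
T' → ε
X → - x
L → x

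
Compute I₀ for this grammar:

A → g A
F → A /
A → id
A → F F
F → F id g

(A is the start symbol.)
First, augment the grammar with A' → A
I₀ = CLOSURE({ [A' → . A] }):
  [A' → . A] has the dot before A: add [A → . g A], [A → . id], [A → . F F]
  [A → . F F] has the dot before F: add [F → . A /], [F → . F id g]
No further items can be added.

I₀ = { [A → . F F], [A → . g A], [A → . id], [A' → . A], [F → . A /], [F → . F id g] }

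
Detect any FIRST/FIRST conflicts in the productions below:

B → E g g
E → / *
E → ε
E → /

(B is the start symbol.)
A FIRST/FIRST conflict occurs when two productions N → α and N → β for the same non-terminal have FIRST(α) ∩ FIRST(β) ≠ ∅ (with ε ∈ FIRST of a nullable right-hand side, so two nullable alternatives also conflict).

Productions for E:
  E → / *: FIRST = { '/' }
  E → ε: FIRST = { ε }
  E → /: FIRST = { '/' }
B has only one production, so no FIRST/FIRST conflict is possible there.

Conflict for E: E → / * and E → /
  Overlap: { '/' }

Answer: Yes. E → '/' '*' / E → '/' on { '/' }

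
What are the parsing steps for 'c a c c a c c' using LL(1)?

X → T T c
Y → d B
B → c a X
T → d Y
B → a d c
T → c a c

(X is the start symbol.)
Stack is shown with the top on the left.

Stack        Input            Action
------------------------------------
X $          c a c c a c c $  output X → T T c
T T c $      c a c c a c c $  output T → c a c
c a c T c $  c a c c a c c $  match 'c'
a c T c $    a c c a c c $    match 'a'
c T c $      c c a c c $      match 'c'
T c $        c a c c $        output T → c a c
c a c c $    c a c c $        match 'c'
a c c $      a c c $          match 'a'
c c $        c c $            match 'c'
c $          c $              match 'c'
$            $                accept

The string is accepted.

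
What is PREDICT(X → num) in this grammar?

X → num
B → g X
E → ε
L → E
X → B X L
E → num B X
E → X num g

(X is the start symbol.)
PREDICT(X → num) = (FIRST(RHS) \ {ε}) ∪ (FOLLOW(X) if ε ∈ FIRST(RHS), i.e. RHS ⇒* ε)
FIRST(num) = { 'num' }
ε ∉ FIRST(num), so FOLLOW(X) is not added.
PREDICT(X → num) = { 'num' }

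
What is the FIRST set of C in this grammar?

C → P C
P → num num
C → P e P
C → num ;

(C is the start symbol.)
To compute FIRST(C), examine every production with C on the left-hand side, reading each right-hand side left to right until a non-nullable symbol is reached.

FIRST sets of the other non-terminals involved (by the same procedure, iterated to a fixed point):
  FIRST(P) = { 'num' }

From C → P C:
  - P is a non-terminal: add FIRST(P) \ {ε} = { 'num' }
    P is not nullable, so stop
From C → P e P:
  - P is a non-terminal: add FIRST(P) \ {ε} = { 'num' }
    P is not nullable, so stop
From C → num ;:
  - num is a terminal: add 'num' and stop

Collecting: FIRST(C) = { 'num' }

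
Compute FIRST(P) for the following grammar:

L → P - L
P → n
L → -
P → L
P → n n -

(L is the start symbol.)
{ '-', 'n' }

FIRST sets of the other non-terminals involved (by the same procedure, iterated to a fixed point):
  FIRST(L) = { '-', 'n' }

From P → n:
  - n is a terminal: add 'n' and stop
From P → L:
  - L is a non-terminal: add FIRST(L) \ {ε} = { '-', 'n' }
    L is not nullable, so stop
From P → n n -:
  - n is a terminal: add 'n' and stop

Collecting: FIRST(P) = { '-', 'n' }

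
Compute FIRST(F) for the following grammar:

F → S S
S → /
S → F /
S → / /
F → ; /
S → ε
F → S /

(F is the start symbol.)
{ '/', ';', ε }

To compute FIRST(F), examine every production with F on the left-hand side, reading each right-hand side left to right until a non-nullable symbol is reached.

FIRST sets of the other non-terminals involved (by the same procedure, iterated to a fixed point):
  FIRST(S) = { '/', ';', ε }

From F → S S:
  - S is a non-terminal: add FIRST(S) \ {ε} = { '/', ';' }
    S is nullable, so continue to the next symbol
  - S is a non-terminal: add FIRST(S) \ {ε} = { '/', ';' }
    S is nullable and nothing follows, so the whole right-hand side can vanish: ε ∈ FIRST(F)
From F → ; /:
  - ';' is a terminal: add ';' and stop
From F → S /:
  - S is a non-terminal: add FIRST(S) \ {ε} = { '/', ';' }
    S is nullable, so continue to the next symbol
  - '/' is a terminal: add '/' and stop

Collecting: FIRST(F) = { '/', ';', ε }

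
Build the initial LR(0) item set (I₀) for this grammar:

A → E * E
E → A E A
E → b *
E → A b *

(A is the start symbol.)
{ [A → . E * E], [A' → . A], [E → . A E A], [E → . A b *], [E → . b *] }

First, augment the grammar with A' → A
I₀ = CLOSURE({ [A' → . A] }):
  [A' → . A] has the dot before A: add [A → . E * E]
  [A → . E * E] has the dot before E: add [E → . A E A], [E → . b *], [E → . A b *]
No further items can be added.

I₀ = { [A → . E * E], [A' → . A], [E → . A E A], [E → . A b *], [E → . b *] }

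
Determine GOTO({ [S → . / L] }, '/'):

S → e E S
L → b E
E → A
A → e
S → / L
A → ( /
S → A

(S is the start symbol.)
{ [L → . b E], [S → / . L] }

GOTO(I, '/') = CLOSURE({ [A → αX.β] : [A → α.Xβ] ∈ I, X = '/' })

Items with dot before '/', with the dot advanced:
  [S → . / L] → [S → / . L]
Closure of the advanced items:
  [S → / . L] has the dot before L: add [L → . b E]

GOTO = { [L → . b E], [S → / . L] }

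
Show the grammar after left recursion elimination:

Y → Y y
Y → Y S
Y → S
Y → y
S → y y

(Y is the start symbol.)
Y → S Y'
Y → y Y'
Y' → y Y'
Y' → S Y'
Y' → ε
S → y y

Y is directly left-recursive. The standard transformation for
  A → A α₁ | ... | A α_m | β₁ | ... | β_n
is
  A  → β₁ A' | ... | β_n A'
  A' → α₁ A' | ... | α_m A' | ε

Y → S becomes Y → S Y'
Y → y becomes Y → y Y'
Y → Y y becomes Y' → y Y'
Y → Y S becomes Y' → S Y'
Add Y' → ε

Productions for other non-terminals are unchanged:
  S → y y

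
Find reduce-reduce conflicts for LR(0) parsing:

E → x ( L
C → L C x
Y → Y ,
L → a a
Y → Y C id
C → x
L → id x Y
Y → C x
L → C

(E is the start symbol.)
A reduce-reduce conflict occurs when an LR(0) state has two complete items [A → α .] and [B → β .] — both call for a reduction, and with no lookahead the parser cannot choose between them.

Augment with E' → E and build the canonical LR(0) collection (I0 = CLOSURE({[E' → . E]}), then GOTO on every symbol after a dot until no new states appear). It has 20 states:
  I0: { [E → . x ( L], [E' → . E] }  — shift
  I1: { [E' → E .] }  — accept
  I2: { [E → x . ( L] }  — shift
  I3: { [C → . L C x], [C → . x], [E → x ( . L], [L → . C], [L → . a a], [L → . id x Y] }  — shift
  I4: { [L → C .] }  — reduce
  I5: { [C → . L C x], [C → . x], [C → L . C x], [E → x ( L .], [L → . C], [L → . a a], [L → . id x Y] }  — shift, reduce
  I6: { [L → a . a] }  — shift
  I7: { [L → id . x Y] }  — shift
  I8: { [C → x .] }  — reduce
  I9: { [C → . L C x], [C → . x], [L → . C], [L → . a a], [L → . id x Y], [L → id x . Y], [Y → . C x], [Y → . Y ,], [Y → . Y C id] }  — shift
  I10: { [L → C .], [Y → C . x] }  — shift, reduce
  I11: { [C → . L C x], [C → . x], [C → L . C x], [L → . C], [L → . a a], [L → . id x Y] }  — shift
  I12: { [C → . L C x], [C → . x], [L → . C], [L → . a a], [L → . id x Y], [L → id x Y .], [Y → Y . ,], [Y → Y . C id] }  — shift, reduce
  I13: { [Y → Y , .] }  — reduce
  I14: { [L → C .], [Y → Y C . id] }  — shift, reduce
  I15: { [Y → Y C id .] }  — reduce
  I16: { [C → L C . x], [L → C .] }  — shift, reduce
  I17: { [C → L C x .] }  — reduce
  I18: { [Y → C x .] }  — reduce
  I19: { [L → a a .] }  — reduce

No state contains more than one complete item.

Answer: No reduce-reduce conflicts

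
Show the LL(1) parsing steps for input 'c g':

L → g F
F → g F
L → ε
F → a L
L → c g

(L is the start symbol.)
LL(1) parsing maintains a stack (initially the start symbol over $) and the input. At each step: if the stack top is a terminal, match it against the current input token; if it is a non-terminal N, replace it with the RHS of M[N, lookahead] (the unique production whose predict set contains the lookahead).

Stack is shown with the top on the left.

Stack  Input  Action
--------------------
L $    c g $  output L → c g
c g $  c g $  match 'c'
g $    g $    match 'g'
$      $      accept

The string is accepted.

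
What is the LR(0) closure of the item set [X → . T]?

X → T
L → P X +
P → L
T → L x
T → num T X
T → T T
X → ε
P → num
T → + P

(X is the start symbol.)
To compute CLOSURE, for each item [A → α.Bβ] where B is a non-terminal, add [B → .γ] for all productions B → γ; repeat for the newly added items until nothing changes.

Start with: [X → . T]
  [X → . T] has the dot before T: add [T → . L x], [T → . num T X], [T → . T T], [T → . + P]
  [T → . L x] has the dot before L: add [L → . P X +]
  [L → . P X +] has the dot before P: add [P → . L], [P → . num]
No further items can be added.

CLOSURE = { [L → . P X +], [P → . L], [P → . num], [T → . + P], [T → . L x], [T → . T T], [T → . num T X], [X → . T] }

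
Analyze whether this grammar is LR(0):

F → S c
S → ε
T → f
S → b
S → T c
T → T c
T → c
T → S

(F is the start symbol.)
A grammar is LR(0) if no state in the canonical LR(0) collection has:
  - both a shift item (dot before a terminal) and a complete item (shift-reduce conflict), or
  - two or more complete items (reduce-reduce conflict; the accept item [F' → F .] counts as a complete item here).

Augment with F' → F and build the canonical LR(0) collection (I0 = CLOSURE({[F' → . F]}), then GOTO on every symbol after a dot until no new states appear). It has 9 states:
  I0: { [F → . S c], [F' → . F], [S → . T c], [S → . b], [S → .], [T → . S], [T → . T c], [T → . c], [T → . f] }  — shift, reduce
  I1: { [F' → F .] }  — accept
  I2: { [F → S . c], [T → S .] }  — shift, reduce
  I3: { [S → T . c], [T → T . c] }  — shift
  I4: { [S → b .] }  — reduce
  I5: { [T → c .] }  — reduce
  I6: { [T → f .] }  — reduce
  I7: { [S → T c .], [T → T c .] }  — 2 reduces
  I8: { [F → S c .] }  — reduce

Conflict in state I0:
  Shift-reduce conflict between [S → .] and [S → . b]
So the grammar is NOT LR(0).

Answer: No. Shift-reduce conflict between [S → .] and [S → . b]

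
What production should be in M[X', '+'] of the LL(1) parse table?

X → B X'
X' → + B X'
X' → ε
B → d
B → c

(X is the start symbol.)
X' → + B X'

To find M[X', '+'], we find productions for X' where '+' is in the predict set (PREDICT(N → α) = (FIRST(α) \ {ε}) ∪ (FOLLOW(N) if α ⇒* ε)).

Relevant sets:
  FOLLOW(X') = { $ }

X' → + B X': PREDICT = { '+' }
  '+' is in predict set, so this production goes in M[X', '+']
X' → ε: PREDICT = { $ }

M[X', '+'] = X' → + B X'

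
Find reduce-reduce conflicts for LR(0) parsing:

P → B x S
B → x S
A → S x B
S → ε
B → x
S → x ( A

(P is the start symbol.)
A reduce-reduce conflict occurs when an LR(0) state has two complete items [A → α .] and [B → β .] — both call for a reduction, and with no lookahead the parser cannot choose between them.

Augment with P' → P and build the canonical LR(0) collection (I0 = CLOSURE({[P' → . P]}), then GOTO on every symbol after a dot until no new states appear). It has 13 states:
  I0: { [B → . x S], [B → . x], [P → . B x S], [P' → . P] }  — shift
  I1: { [P → B . x S] }  — shift
  I2: { [P' → P .] }  — accept
  I3: { [B → x . S], [B → x .], [S → . x ( A], [S → .] }  — shift, 2 reduces
  I4: { [B → x S .] }  — reduce
  I5: { [S → x . ( A] }  — shift
  I6: { [A → . S x B], [S → . x ( A], [S → .], [S → x ( . A] }  — shift, reduce
  I7: { [S → x ( A .] }  — reduce
  I8: { [A → S . x B] }  — shift
  I9: { [A → S x . B], [B → . x S], [B → . x] }  — shift
  I10: { [A → S x B .] }  — reduce
  I11: { [P → B x . S], [S → . x ( A], [S → .] }  — shift, reduce
  I12: { [P → B x S .] }  — reduce

I3 contains complete items [B → x .], [S → .] — reduce-reduce conflict.

Answer: Yes — I3: [B → x .] vs [S → .]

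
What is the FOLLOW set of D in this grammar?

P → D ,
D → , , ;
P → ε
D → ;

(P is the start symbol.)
To compute FOLLOW(D), find every occurrence of D on a right-hand side N → α D β: add FIRST(β) \ {ε}, and if β is empty or nullable also add FOLLOW(N). Iterate to a fixed point.

In P → D ,: D is followed by ',', add FIRST(',') \ {ε} = { ',' }

Taking the union: FOLLOW(D) = { ',' }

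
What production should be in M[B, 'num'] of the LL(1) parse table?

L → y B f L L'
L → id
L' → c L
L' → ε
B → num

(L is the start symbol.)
To find M[B, 'num'], we find productions for B where 'num' is in the predict set (PREDICT(N → α) = (FIRST(α) \ {ε}) ∪ (FOLLOW(N) if α ⇒* ε)).

B → num: PREDICT = { 'num' }
  'num' is in predict set, so this production goes in M[B, 'num']

M[B, 'num'] = B → num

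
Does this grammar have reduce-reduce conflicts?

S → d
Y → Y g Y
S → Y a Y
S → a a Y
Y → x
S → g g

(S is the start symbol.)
No reduce-reduce conflicts

Augment with S' → S and build the canonical LR(0) collection (I0 = CLOSURE({[S' → . S]}), then GOTO on every symbol after a dot until no new states appear). It has 14 states:
  I0: { [S → . Y a Y], [S → . a a Y], [S → . d], [S → . g g], [S' → . S], [Y → . Y g Y], [Y → . x] }  — shift
  I1: { [S' → S .] }  — accept
  I2: { [S → Y . a Y], [Y → Y . g Y] }  — shift
  I3: { [S → a . a Y] }  — shift
  I4: { [S → d .] }  — reduce
  I5: { [S → g . g] }  — shift
  I6: { [Y → x .] }  — reduce
  I7: { [S → g g .] }  — reduce
  I8: { [S → a a . Y], [Y → . Y g Y], [Y → . x] }  — shift
  I9: { [S → a a Y .], [Y → Y . g Y] }  — shift, reduce
  I10: { [Y → . Y g Y], [Y → . x], [Y → Y g . Y] }  — shift
  I11: { [Y → Y . g Y], [Y → Y g Y .] }  — shift, reduce
  I12: { [S → Y a . Y], [Y → . Y g Y], [Y → . x] }  — shift
  I13: { [S → Y a Y .], [Y → Y . g Y] }  — shift, reduce

No state contains more than one complete item.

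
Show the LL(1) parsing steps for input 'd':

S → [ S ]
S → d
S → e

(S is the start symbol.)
LL(1) parsing maintains a stack (initially the start symbol over $) and the input. At each step: if the stack top is a terminal, match it against the current input token; if it is a non-terminal N, replace it with the RHS of M[N, lookahead] (the unique production whose predict set contains the lookahead).

Stack is shown with the top on the left.

Stack  Input  Action
--------------------
S $    d $    output S → d
d $    d $    match 'd'
$      $      accept

The string is accepted.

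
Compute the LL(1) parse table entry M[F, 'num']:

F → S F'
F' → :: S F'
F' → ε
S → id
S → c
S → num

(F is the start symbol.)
F → S F'

To find M[F, 'num'], we find productions for F where 'num' is in the predict set (PREDICT(N → α) = (FIRST(α) \ {ε}) ∪ (FOLLOW(N) if α ⇒* ε)).

Relevant sets:
  FIRST(S) = { 'c', 'id', 'num' }

F → S F': PREDICT = { 'c', 'id', 'num' }
  'num' is in predict set, so this production goes in M[F, 'num']

M[F, 'num'] = F → S F'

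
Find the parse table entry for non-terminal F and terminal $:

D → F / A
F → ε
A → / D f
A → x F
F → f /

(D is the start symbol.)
To find M[F, $], we find productions for F where $ is in the predict set (PREDICT(N → α) = (FIRST(α) \ {ε}) ∪ (FOLLOW(N) if α ⇒* ε)).

Relevant sets:
  FOLLOW(F) = { $, '/', 'f' }

F → ε: PREDICT = { $, '/', 'f' }
  $ is in predict set, so this production goes in M[F, $]
F → f /: PREDICT = { 'f' }

M[F, $] = F → ε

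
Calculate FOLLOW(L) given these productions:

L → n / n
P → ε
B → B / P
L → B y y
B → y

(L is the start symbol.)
{ $ }

To compute FOLLOW(L), find every occurrence of L on a right-hand side N → α L β: add FIRST(β) \ {ε}, and if β is empty or nullable also add FOLLOW(N). Iterate to a fixed point.

L is the start symbol, so $ ∈ FOLLOW(L).
L does not occur on any right-hand side.

Taking the union: FOLLOW(L) = { $ }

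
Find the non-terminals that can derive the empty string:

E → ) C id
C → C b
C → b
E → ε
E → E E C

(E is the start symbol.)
{ 'E' }

ε-productions: E → ε
So E is immediately nullable.
No further non-terminal can be added: every production for the remaining non-terminals contains a terminal or a non-nullable non-terminal.
Nullable = { 'E' }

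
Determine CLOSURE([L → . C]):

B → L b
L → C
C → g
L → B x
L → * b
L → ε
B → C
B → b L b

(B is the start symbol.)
Start with: [L → . C]
  [L → . C] has the dot before C: add [C → . g]
No further items can be added.

CLOSURE = { [C → . g], [L → . C] }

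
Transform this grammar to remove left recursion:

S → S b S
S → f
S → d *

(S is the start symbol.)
S is directly left-recursive. The standard transformation for
  A → A α₁ | ... | A α_m | β₁ | ... | β_n
is
  A  → β₁ A' | ... | β_n A'
  A' → α₁ A' | ... | α_m A' | ε

S → f becomes S → f S'
S → d * becomes S → d * S'
S → S b S becomes S' → b S S'
Add S' → ε

Resulting grammar:
S → f S'
S → d * S'
S' → b S S'
S' → ε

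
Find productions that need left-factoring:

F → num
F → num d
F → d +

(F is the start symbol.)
Yes, F has productions with common prefix 'num'

Left-factoring is needed when two productions for the same non-terminal
share a common prefix on the right-hand side.

Productions for F:
  F → num
  F → num d
  F → d +

Found common prefix 'num' in productions for F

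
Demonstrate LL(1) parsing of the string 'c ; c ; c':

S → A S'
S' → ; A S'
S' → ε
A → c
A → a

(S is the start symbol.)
LL(1) parsing maintains a stack (initially the start symbol over $) and the input. At each step: if the stack top is a terminal, match it against the current input token; if it is a non-terminal N, replace it with the RHS of M[N, lookahead] (the unique production whose predict set contains the lookahead).

Stack is shown with the top on the left.

Stack     Input        Action
-----------------------------
S $       c ; c ; c $  output S → A S'
A S' $    c ; c ; c $  output A → c
c S' $    c ; c ; c $  match 'c'
S' $      ; c ; c $    output S' → ; A S'
; A S' $  ; c ; c $    match ';'
A S' $    c ; c $      output A → c
c S' $    c ; c $      match 'c'
S' $      ; c $        output S' → ; A S'
; A S' $  ; c $        match ';'
A S' $    c $          output A → c
c S' $    c $          match 'c'
S' $      $            output S' → ε
$         $            accept

The string is accepted.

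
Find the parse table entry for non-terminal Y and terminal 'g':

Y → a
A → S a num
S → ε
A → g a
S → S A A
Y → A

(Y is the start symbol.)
To find M[Y, 'g'], we find productions for Y where 'g' is in the predict set (PREDICT(N → α) = (FIRST(α) \ {ε}) ∪ (FOLLOW(N) if α ⇒* ε)).

Relevant sets:
  FIRST(A) = { 'a', 'g' }

Y → a: PREDICT = { 'a' }
Y → A: PREDICT = { 'a', 'g' }
  'g' is in predict set, so this production goes in M[Y, 'g']

M[Y, 'g'] = Y → A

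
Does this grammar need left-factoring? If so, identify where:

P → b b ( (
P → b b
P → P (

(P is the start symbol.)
Left-factoring is needed when two productions for the same non-terminal
share a common prefix on the right-hand side.

Productions for P:
  P → b b ( (
  P → b b
  P → P (

Found common prefix 'b b' in productions for P

Answer: Yes, P has productions with common prefix 'b b'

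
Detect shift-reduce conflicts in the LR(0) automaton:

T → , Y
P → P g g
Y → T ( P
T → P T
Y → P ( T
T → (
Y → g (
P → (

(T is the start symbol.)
Augment with T' → T and build the canonical LR(0) collection (I0 = CLOSURE({[T' → . T]}), then GOTO on every symbol after a dot until no new states appear). It has 18 states:
  I0: { [P → . (], [P → . P g g], [T → . (], [T → . , Y], [T → . P T], [T' → . T] }  — shift
  I1: { [P → ( .], [T → ( .] }  — 2 reduces
  I2: { [P → . (], [P → . P g g], [T → , . Y], [T → . (], [T → . , Y], [T → . P T], [Y → . P ( T], [Y → . T ( P], [Y → . g (] }  — shift
  I3: { [P → . (], [P → . P g g], [P → P . g g], [T → . (], [T → . , Y], [T → . P T], [T → P . T] }  — shift
  I4: { [T' → T .] }  — accept
  I5: { [T → P T .] }  — reduce
  I6: { [P → P g . g] }  — shift
  I7: { [P → P g g .] }  — reduce
  I8: { [P → . (], [P → . P g g], [P → P . g g], [T → . (], [T → . , Y], [T → . P T], [T → P . T], [Y → P . ( T] }  — shift
  I9: { [Y → T . ( P] }  — shift
  I10: { [T → , Y .] }  — reduce
  I11: { [Y → g . (] }  — shift
  I12: { [Y → g ( .] }  — reduce
  I13: { [P → . (], [P → . P g g], [Y → T ( . P] }  — shift
  I14: { [P → ( .] }  — reduce
  I15: { [P → P . g g], [Y → T ( P .] }  — shift, reduce
  I16: { [P → ( .], [P → . (], [P → . P g g], [T → ( .], [T → . (], [T → . , Y], [T → . P T], [Y → P ( . T] }  — shift, 2 reduces
  I17: { [Y → P ( T .] }  — reduce

I15 contains reduce item [Y → T ( P .] and shift item [P → P . g g] — shift-reduce conflict.
I16 contains reduce items [P → ( .], [T → ( .] and shift items [P → . (], [T → . (], [T → . , Y] — shift-reduce conflict.

Answer: Yes — I15: [Y → T ( P .] vs [P → P . g g]; I16: [P → ( .] vs [P → . (]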